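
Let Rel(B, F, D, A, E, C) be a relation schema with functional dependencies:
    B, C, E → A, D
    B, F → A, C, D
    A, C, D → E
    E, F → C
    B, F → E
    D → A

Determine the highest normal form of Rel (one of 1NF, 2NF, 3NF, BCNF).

Candidate key: {B, F}. Prime attributes: {B, F}.
B, C, E → A, D breaks BCNF: {B, C, E}⁺ = {A, B, C, D, E}, so {B, C, E} is not a superkey.
B, C, E → A, D has non-prime {A, D} on the right and a non-superkey on the left, so 3NF fails.
No non-prime attribute depends on a proper subset of any candidate key, so 2NF holds.

2NF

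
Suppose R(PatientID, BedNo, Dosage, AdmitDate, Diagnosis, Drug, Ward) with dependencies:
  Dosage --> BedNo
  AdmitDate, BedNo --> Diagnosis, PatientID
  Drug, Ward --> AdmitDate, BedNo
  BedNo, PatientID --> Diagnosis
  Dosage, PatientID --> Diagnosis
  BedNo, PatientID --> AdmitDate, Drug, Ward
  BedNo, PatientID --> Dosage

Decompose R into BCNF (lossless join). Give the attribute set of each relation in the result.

{AdmitDate, Diagnosis, Dosage, Drug, PatientID, Ward}; {BedNo, Dosage}

Candidate keys of the original relation: {AdmitDate, BedNo}, {AdmitDate, Dosage}, {BedNo, PatientID}, {Dosage, PatientID}, {Drug, Ward}.
Within {AdmitDate, BedNo, Diagnosis, Dosage, Drug, PatientID, Ward}: {Dosage}⁺ ∩ {AdmitDate, BedNo, Diagnosis, Dosage, Drug, PatientID, Ward} = {BedNo, Dosage}, not the whole set, so Dosage --> BedNo violates BCNF; decompose into {BedNo, Dosage} and {AdmitDate, Diagnosis, Dosage, Drug, PatientID, Ward}.
{BedNo, Dosage} is in BCNF.
{AdmitDate, Diagnosis, Dosage, Drug, PatientID, Ward} is in BCNF.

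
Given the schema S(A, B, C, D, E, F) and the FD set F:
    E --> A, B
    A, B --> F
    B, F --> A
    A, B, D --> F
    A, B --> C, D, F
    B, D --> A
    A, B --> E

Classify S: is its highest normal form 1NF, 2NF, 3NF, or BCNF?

BCNF

Candidate keys: {A, B}, {B, D}, {B, F}, {E}. Prime attributes: {A, B, D, E, F}.
Every FD has a superkey on the left, so the relation is in BCNF.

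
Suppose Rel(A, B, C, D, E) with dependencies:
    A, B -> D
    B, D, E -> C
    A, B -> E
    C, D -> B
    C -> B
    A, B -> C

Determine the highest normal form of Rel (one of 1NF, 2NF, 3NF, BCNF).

3NF

Candidate keys: {A, B}, {A, C}. Prime attributes: {A, B, C}.
B, D, E -> C breaks BCNF: {B, D, E}⁺ = {B, C, D, E}, so {B, D, E} is not a superkey.
But every attribute on its right side ({C}) is prime, and the same holds for every other non-superkey FD, so 3NF still holds.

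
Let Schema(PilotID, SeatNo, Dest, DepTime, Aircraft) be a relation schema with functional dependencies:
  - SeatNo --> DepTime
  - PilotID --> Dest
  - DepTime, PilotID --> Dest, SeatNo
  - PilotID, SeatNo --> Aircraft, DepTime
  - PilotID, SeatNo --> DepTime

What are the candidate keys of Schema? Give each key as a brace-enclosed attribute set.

{PilotID} never appears on the right of any FD, so every key must include it.
Closure of {DepTime, PilotID} is {Aircraft, DepTime, Dest, PilotID, SeatNo}, the whole schema; {DepTime, PilotID} is a candidate key.
Closure of {PilotID, SeatNo} is {Aircraft, DepTime, Dest, PilotID, SeatNo}, the whole schema; {PilotID, SeatNo} is a candidate key.
These are minimal and exhaustive — every other superkey contains one of them.

{DepTime, PilotID}, {PilotID, SeatNo}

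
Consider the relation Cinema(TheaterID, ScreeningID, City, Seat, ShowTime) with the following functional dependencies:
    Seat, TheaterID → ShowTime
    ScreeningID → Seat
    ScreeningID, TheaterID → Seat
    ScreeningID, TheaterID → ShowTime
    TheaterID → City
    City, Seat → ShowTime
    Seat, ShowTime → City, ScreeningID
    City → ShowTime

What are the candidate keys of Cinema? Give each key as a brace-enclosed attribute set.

{ScreeningID, TheaterID}, {Seat, TheaterID}

{TheaterID} never appears on the right of any FD, so every key must include it.
{ScreeningID, TheaterID}⁺ = {City, ScreeningID, Seat, ShowTime, TheaterID}, which is every attribute, so {ScreeningID, TheaterID} is a candidate key.
{Seat, TheaterID}⁺ = {City, ScreeningID, Seat, ShowTime, TheaterID}, which is every attribute, so {Seat, TheaterID} is a candidate key.
These are minimal and exhaustive — every other superkey contains one of them.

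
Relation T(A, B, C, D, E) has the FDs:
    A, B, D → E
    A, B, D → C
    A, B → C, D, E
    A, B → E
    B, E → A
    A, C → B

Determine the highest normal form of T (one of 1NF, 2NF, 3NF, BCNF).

BCNF

Candidate keys: {A, B}, {A, C}, {B, E}. Prime attributes: {A, B, C, E}.
Every FD has a superkey on the left, so the relation is in BCNF.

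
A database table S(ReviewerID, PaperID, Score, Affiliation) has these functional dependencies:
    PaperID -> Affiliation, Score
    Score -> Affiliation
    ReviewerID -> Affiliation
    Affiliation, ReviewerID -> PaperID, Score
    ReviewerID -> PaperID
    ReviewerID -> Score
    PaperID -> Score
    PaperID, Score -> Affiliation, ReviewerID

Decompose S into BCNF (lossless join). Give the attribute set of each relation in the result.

{Affiliation, Score}; {PaperID, ReviewerID, Score}

Candidate keys of the original relation: {PaperID}, {ReviewerID}.
{Affiliation, PaperID, ReviewerID, Score}: {Score} determines {Affiliation, Score} here but is not a superkey — split on Score -> Affiliation, giving {Affiliation, Score} and {PaperID, ReviewerID, Score}.
{Affiliation, Score}: every determinant is a superkey — BCNF.
{PaperID, ReviewerID, Score}: every determinant is a superkey — BCNF.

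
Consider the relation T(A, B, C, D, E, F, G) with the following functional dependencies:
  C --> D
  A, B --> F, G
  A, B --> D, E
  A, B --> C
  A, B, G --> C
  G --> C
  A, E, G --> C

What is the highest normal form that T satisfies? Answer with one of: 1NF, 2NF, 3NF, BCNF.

Candidate key: {A, B}. Prime attributes: {A, B}.
C --> D breaks BCNF: {C}⁺ = {C, D}, so {C} is not a superkey.
C --> D determines the non-prime attribute {D} from a non-superkey — 3NF is violated.
No proper subset of a key has a non-prime attribute in its closure, so there is no partial dependency; 2NF holds.

2NF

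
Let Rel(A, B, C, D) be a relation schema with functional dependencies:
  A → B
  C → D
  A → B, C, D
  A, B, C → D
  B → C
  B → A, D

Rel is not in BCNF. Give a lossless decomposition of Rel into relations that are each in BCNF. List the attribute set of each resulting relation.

Candidate keys of the original relation: {A}, {B}.
Within {A, B, C, D}: {C}⁺ ∩ {A, B, C, D} = {C, D}, not the whole set, so C → D violates BCNF; decompose into {C, D} and {A, B, C}.
{C, D}: every determinant is a superkey — BCNF.
{A, B, C}: every determinant is a superkey — BCNF.

{A, B, C}; {C, D}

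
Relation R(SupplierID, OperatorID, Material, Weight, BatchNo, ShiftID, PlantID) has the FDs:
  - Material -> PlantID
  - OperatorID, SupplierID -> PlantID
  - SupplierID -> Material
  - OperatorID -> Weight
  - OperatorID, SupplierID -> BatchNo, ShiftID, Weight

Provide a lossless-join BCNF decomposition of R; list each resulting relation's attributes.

{BatchNo, OperatorID, ShiftID, SupplierID}; {Material, PlantID}; {Material, SupplierID}; {OperatorID, Weight}

Candidate key of the original relation: {OperatorID, SupplierID}.
Within {BatchNo, Material, OperatorID, PlantID, ShiftID, SupplierID, Weight}: {Material}⁺ ∩ {BatchNo, Material, OperatorID, PlantID, ShiftID, SupplierID, Weight} = {Material, PlantID}, not the whole set, so Material -> PlantID violates BCNF; decompose into {Material, PlantID} and {BatchNo, Material, OperatorID, ShiftID, SupplierID, Weight}.
{Material, PlantID} is in BCNF.
Within {BatchNo, Material, OperatorID, ShiftID, SupplierID, Weight}: {SupplierID}⁺ ∩ {BatchNo, Material, OperatorID, ShiftID, SupplierID, Weight} = {Material, SupplierID}, not the whole set, so SupplierID -> Material violates BCNF; decompose into {Material, SupplierID} and {BatchNo, OperatorID, ShiftID, SupplierID, Weight}.
{Material, SupplierID} is in BCNF.
Within {BatchNo, OperatorID, ShiftID, SupplierID, Weight}: {OperatorID}⁺ ∩ {BatchNo, OperatorID, ShiftID, SupplierID, Weight} = {OperatorID, Weight}, not the whole set, so OperatorID -> Weight violates BCNF; decompose into {OperatorID, Weight} and {BatchNo, OperatorID, ShiftID, SupplierID}.
{OperatorID, Weight} is in BCNF.
{BatchNo, OperatorID, ShiftID, SupplierID} is in BCNF.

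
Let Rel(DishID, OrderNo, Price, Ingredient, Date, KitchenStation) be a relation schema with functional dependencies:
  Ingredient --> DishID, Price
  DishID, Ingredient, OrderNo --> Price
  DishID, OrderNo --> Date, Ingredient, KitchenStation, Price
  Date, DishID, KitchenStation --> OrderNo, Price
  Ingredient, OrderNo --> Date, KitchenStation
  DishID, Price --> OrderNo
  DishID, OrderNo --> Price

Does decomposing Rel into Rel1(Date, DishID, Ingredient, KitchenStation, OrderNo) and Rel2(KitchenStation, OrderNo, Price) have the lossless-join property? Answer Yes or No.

No

Rel1 ∩ Rel2 = {KitchenStation, OrderNo}; its closure under F is {KitchenStation, OrderNo}.
The closure covers neither Rel1 nor Rel2 entirely; the join is not lossless.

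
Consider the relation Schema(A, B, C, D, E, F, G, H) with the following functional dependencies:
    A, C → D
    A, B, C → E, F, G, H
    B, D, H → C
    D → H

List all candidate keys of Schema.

{A, B, C}, {A, B, D}

Attributes never on any right-hand side: {A, B} — every candidate key must contain all of them.
{A, B, C} is a candidate key since {A, B, C}⁺ = {A, B, C, D, E, F, G, H} covers every attribute.
{A, B, D} is a candidate key since {A, B, D}⁺ = {A, B, C, D, E, F, G, H} covers every attribute.
Any other superkey properly contains one of these, so there are no further candidate keys.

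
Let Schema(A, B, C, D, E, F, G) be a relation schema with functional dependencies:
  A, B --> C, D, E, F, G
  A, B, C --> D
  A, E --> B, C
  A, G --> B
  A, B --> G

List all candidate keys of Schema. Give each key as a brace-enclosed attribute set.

No FD produces {A}, so it must be in every candidate key.
Closure of {A, B} is {A, B, C, D, E, F, G}, the whole schema; {A, B} is a candidate key.
Closure of {A, E} is {A, B, C, D, E, F, G}, the whole schema; {A, E} is a candidate key.
Closure of {A, G} is {A, B, C, D, E, F, G}, the whole schema; {A, G} is a candidate key.
These are minimal and exhaustive — every other superkey contains one of them.

{A, B}, {A, E}, {A, G}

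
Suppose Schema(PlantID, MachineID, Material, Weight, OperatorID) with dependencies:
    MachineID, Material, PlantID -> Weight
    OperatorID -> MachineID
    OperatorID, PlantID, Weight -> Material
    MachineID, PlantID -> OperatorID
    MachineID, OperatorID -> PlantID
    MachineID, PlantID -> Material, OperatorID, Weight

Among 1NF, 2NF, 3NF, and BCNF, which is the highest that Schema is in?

BCNF

Candidate keys: {MachineID, PlantID}, {OperatorID}. Prime attributes: {MachineID, OperatorID, PlantID}.
Every FD has a superkey on the left, so the relation is in BCNF.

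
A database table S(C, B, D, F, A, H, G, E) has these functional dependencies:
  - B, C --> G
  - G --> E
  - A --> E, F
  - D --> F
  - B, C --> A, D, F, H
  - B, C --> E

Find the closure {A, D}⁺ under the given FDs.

{A, D, E, F}

Start with {A, D}.
A --> E, F applies; add {E, F} → now {A, D, E, F}.
No further FD applies.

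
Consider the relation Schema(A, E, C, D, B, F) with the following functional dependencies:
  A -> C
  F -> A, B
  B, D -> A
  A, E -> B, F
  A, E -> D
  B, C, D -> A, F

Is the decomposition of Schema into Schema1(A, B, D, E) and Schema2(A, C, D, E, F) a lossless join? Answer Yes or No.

Schema1 ∩ Schema2 = {A, D, E}; its closure under F is {A, B, C, D, E, F}.
Schema1 is contained in that closure, so Schema1 ∩ Schema2 -> Schema1 holds and the join is lossless.

Yes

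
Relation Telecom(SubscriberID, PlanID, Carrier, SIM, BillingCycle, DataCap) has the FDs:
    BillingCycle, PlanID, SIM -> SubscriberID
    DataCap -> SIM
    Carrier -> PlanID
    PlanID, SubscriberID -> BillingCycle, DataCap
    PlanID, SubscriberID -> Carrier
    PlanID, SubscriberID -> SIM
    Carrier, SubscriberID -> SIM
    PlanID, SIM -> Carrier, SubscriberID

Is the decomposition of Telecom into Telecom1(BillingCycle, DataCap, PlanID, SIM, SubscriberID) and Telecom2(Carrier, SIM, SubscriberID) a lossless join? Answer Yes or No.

No

The shared attributes are {SIM, SubscriberID} and {SIM, SubscriberID}⁺ = {SIM, SubscriberID}.
Neither Telecom1 nor Telecom2 is contained in that closure, so the decomposition is lossy.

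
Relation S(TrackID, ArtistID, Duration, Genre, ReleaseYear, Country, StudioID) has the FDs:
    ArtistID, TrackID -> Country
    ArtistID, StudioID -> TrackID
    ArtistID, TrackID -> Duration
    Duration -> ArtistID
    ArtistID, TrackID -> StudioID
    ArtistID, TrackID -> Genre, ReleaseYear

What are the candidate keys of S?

{ArtistID, StudioID}, {ArtistID, TrackID}, {Duration, StudioID}, {Duration, TrackID}

Closure of {ArtistID, StudioID} is {ArtistID, Country, Duration, Genre, ReleaseYear, StudioID, TrackID}, the whole schema; {ArtistID, StudioID} is a candidate key.
Closure of {ArtistID, TrackID} is {ArtistID, Country, Duration, Genre, ReleaseYear, StudioID, TrackID}, the whole schema; {ArtistID, TrackID} is a candidate key.
Closure of {Duration, StudioID} is {ArtistID, Country, Duration, Genre, ReleaseYear, StudioID, TrackID}, the whole schema; {Duration, StudioID} is a candidate key.
Closure of {Duration, TrackID} is {ArtistID, Country, Duration, Genre, ReleaseYear, StudioID, TrackID}, the whole schema; {Duration, TrackID} is a candidate key.
Any other superkey properly contains one of these, so there are no further candidate keys.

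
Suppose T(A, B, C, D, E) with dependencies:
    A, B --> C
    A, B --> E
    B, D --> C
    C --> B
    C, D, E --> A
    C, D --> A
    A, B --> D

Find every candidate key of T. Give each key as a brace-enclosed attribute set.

{A, B}, {A, C}, {B, D}, {C, D}

{A, B} is a candidate key since {A, B}⁺ = {A, B, C, D, E} covers every attribute.
{A, C} is a candidate key since {A, C}⁺ = {A, B, C, D, E} covers every attribute.
{B, D} is a candidate key since {B, D}⁺ = {A, B, C, D, E} covers every attribute.
{C, D} is a candidate key since {C, D}⁺ = {A, B, C, D, E} covers every attribute.
No proper subset of any of these is a key, and no other minimal superkey exists.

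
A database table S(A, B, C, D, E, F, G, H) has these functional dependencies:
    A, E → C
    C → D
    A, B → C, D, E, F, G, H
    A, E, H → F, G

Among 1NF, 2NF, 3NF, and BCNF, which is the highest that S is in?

Candidate key: {A, B}. Prime attributes: {A, B}.
A, E → C breaks BCNF: {A, E}⁺ = {A, C, D, E}, so {A, E} is not a superkey.
Because {C} is non-prime and the left side of A, E → C is not a superkey, the relation is not in 3NF.
No proper subset of a key has a non-prime attribute in its closure, so there is no partial dependency; 2NF holds.

2NF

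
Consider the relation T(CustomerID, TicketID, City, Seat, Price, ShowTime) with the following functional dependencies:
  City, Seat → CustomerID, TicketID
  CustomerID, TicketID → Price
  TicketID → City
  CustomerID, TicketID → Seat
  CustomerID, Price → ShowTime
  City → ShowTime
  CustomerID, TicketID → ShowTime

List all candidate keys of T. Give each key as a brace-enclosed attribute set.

{City, Seat}, {CustomerID, TicketID}, {Seat, TicketID}

{City, Seat}⁺ = {City, CustomerID, Price, Seat, ShowTime, TicketID}, which is every attribute, so {City, Seat} is a candidate key.
{CustomerID, TicketID}⁺ = {City, CustomerID, Price, Seat, ShowTime, TicketID}, which is every attribute, so {CustomerID, TicketID} is a candidate key.
{Seat, TicketID}⁺ = {City, CustomerID, Price, Seat, ShowTime, TicketID}, which is every attribute, so {Seat, TicketID} is a candidate key.
No proper subset of any of these is a key, and no other minimal superkey exists.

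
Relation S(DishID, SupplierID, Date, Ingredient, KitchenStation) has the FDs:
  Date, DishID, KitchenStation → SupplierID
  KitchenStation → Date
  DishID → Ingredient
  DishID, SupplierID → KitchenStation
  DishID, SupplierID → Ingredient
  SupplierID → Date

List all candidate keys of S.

{DishID} never appears on the right of any FD, so every key must include it.
{DishID, KitchenStation}⁺ = {Date, DishID, Ingredient, KitchenStation, SupplierID}, which is every attribute, so {DishID, KitchenStation} is a candidate key.
{DishID, SupplierID}⁺ = {Date, DishID, Ingredient, KitchenStation, SupplierID}, which is every attribute, so {DishID, SupplierID} is a candidate key.
These are minimal and exhaustive — every other superkey contains one of them.

{DishID, KitchenStation}, {DishID, SupplierID}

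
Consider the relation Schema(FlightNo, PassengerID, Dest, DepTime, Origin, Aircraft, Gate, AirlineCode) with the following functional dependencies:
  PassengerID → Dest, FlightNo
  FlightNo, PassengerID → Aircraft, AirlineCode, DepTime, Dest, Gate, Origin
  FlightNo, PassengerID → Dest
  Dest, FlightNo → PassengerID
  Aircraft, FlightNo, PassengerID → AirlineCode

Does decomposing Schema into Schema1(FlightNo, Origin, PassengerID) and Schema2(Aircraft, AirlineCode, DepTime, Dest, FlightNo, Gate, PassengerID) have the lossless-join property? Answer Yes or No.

The shared attributes are {FlightNo, PassengerID} and {FlightNo, PassengerID}⁺ = {Aircraft, AirlineCode, DepTime, Dest, FlightNo, Gate, Origin, PassengerID}.
Since Schema1 ⊆ {Aircraft, AirlineCode, DepTime, Dest, FlightNo, Gate, Origin, PassengerID}, the intersection is a superkey of Schema1; the decomposition is lossless.

Yes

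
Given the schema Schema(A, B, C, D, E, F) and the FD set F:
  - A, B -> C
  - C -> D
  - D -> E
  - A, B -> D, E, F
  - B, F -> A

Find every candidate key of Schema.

{A, B}, {B, F}

No FD produces {B}, so it must be in every candidate key.
Closure of {A, B} is {A, B, C, D, E, F}, the whole schema; {A, B} is a candidate key.
Closure of {B, F} is {A, B, C, D, E, F}, the whole schema; {B, F} is a candidate key.
Any other superkey properly contains one of these, so there are no further candidate keys.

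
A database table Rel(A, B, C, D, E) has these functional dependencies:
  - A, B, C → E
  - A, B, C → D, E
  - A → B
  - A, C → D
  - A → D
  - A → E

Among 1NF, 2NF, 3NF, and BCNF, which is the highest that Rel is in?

Candidate key: {A, C}. Prime attributes: {A, C}.
A → B breaks BCNF: {A}⁺ = {A, B, D, E}, so {A} is not a superkey.
A → B has non-prime {B} on the right and a non-superkey on the left, so 3NF fails.
{A} is a proper subset of the key {A, C}, and {A}⁺ contains the non-prime attributes {B, D, E} — a partial dependency, so 2NF is violated.

1NF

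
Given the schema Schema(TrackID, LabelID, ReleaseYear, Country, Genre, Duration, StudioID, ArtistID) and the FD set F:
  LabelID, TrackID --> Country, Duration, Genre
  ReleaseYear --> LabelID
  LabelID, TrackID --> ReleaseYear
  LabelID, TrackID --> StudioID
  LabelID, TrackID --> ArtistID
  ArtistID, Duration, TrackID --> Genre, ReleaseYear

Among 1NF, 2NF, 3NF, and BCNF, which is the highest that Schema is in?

3NF

Candidate keys: {ArtistID, Duration, TrackID}, {LabelID, TrackID}, {ReleaseYear, TrackID}. Prime attributes: {ArtistID, Duration, LabelID, ReleaseYear, TrackID}.
ReleaseYear --> LabelID breaks BCNF: {ReleaseYear}⁺ = {LabelID, ReleaseYear}, so {ReleaseYear} is not a superkey.
Since {LabelID} ⊆ prime attributes and every other non-superkey FD also has a prime right side, the schema is in 3NF.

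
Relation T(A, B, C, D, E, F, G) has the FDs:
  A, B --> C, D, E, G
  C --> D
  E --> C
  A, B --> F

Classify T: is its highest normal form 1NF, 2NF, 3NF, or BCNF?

Candidate key: {A, B}. Prime attributes: {A, B}.
For C --> D we have {C}⁺ = {C, D}; {C} is not a superkey, so BCNF fails.
C --> D has non-prime {D} on the right and a non-superkey on the left, so 3NF fails.
Checking every proper subset of each key, none determines a non-prime attribute — 2NF is satisfied.

2NF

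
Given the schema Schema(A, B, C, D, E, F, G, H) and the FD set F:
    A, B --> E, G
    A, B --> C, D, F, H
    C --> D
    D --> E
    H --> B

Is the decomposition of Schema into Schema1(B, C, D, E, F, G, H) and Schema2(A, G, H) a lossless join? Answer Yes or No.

No

Common attributes: {G, H}; their closure is {B, G, H}.
Neither Schema1 nor Schema2 is contained in that closure, so the decomposition is lossy.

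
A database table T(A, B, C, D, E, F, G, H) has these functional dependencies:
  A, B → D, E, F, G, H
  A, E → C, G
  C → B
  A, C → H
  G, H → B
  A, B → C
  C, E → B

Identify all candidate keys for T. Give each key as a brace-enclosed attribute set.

{A, B}, {A, C}, {A, E}, {A, G, H}

{A} never appears on the right of any FD, so every key must include it.
{A, B} is a candidate key since {A, B}⁺ = {A, B, C, D, E, F, G, H} covers every attribute.
{A, C} is a candidate key since {A, C}⁺ = {A, B, C, D, E, F, G, H} covers every attribute.
{A, E} is a candidate key since {A, E}⁺ = {A, B, C, D, E, F, G, H} covers every attribute.
{A, G, H} is a candidate key since {A, G, H}⁺ = {A, B, C, D, E, F, G, H} covers every attribute.
No proper subset of any of these is a key, and no other minimal superkey exists.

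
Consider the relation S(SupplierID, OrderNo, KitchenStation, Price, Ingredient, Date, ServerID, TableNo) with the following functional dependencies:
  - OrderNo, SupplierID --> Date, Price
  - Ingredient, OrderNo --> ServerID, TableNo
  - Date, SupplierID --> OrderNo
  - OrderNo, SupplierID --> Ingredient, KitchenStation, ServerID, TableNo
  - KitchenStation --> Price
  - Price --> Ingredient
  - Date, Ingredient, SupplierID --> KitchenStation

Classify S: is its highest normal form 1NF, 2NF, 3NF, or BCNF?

2NF

Candidate keys: {Date, SupplierID}, {OrderNo, SupplierID}. Prime attributes: {Date, OrderNo, SupplierID}.
Ingredient, OrderNo --> ServerID, TableNo: {Ingredient, OrderNo}⁺ = {Ingredient, OrderNo, ServerID, TableNo}, which is not all of the attributes, so the left side is not a superkey — BCNF is violated.
Because {ServerID, TableNo} are non-prime and the left side of Ingredient, OrderNo --> ServerID, TableNo is not a superkey, the relation is not in 3NF.
Checking every proper subset of each key, none determines a non-prime attribute — 2NF is satisfied.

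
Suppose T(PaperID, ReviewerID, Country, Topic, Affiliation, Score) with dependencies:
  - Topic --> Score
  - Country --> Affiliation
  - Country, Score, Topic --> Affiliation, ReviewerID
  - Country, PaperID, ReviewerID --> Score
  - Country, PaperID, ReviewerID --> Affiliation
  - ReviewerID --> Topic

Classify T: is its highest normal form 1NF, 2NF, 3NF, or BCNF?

Candidate keys: {Country, PaperID, ReviewerID}, {Country, PaperID, Topic}. Prime attributes: {Country, PaperID, ReviewerID, Topic}.
For Topic --> Score we have {Topic}⁺ = {Score, Topic}; {Topic} is not a superkey, so BCNF fails.
Topic --> Score determines the non-prime attribute {Score} from a non-superkey — 3NF is violated.
Since {Country} ⊂ {Country, PaperID, ReviewerID} and {Country}⁺ ⊇ {Affiliation} with {Affiliation} non-prime, there is a partial dependency; 2NF fails.

1NF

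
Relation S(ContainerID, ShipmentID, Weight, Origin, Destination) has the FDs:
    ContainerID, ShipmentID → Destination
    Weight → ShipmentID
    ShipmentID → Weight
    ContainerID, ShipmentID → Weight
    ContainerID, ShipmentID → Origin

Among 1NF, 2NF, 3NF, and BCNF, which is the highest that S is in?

Candidate keys: {ContainerID, ShipmentID}, {ContainerID, Weight}. Prime attributes: {ContainerID, ShipmentID, Weight}.
For Weight → ShipmentID we have {Weight}⁺ = {ShipmentID, Weight}; {Weight} is not a superkey, so BCNF fails.
But every attribute on its right side ({ShipmentID}) is prime, and the same holds for every other non-superkey FD, so 3NF still holds.

3NF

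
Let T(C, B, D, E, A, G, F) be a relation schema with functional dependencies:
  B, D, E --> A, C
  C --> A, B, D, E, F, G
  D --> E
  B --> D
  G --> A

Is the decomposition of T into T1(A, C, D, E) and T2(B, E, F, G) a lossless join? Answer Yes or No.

The shared attributes are {E} and {E}⁺ = {E}.
The closure covers neither T1 nor T2 entirely; the join is not lossless.

No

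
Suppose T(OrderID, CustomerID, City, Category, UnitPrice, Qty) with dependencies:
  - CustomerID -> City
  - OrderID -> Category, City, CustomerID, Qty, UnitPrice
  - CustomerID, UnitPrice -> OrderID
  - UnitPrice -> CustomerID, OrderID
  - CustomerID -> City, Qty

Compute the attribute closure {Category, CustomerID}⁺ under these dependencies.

{Category, City, CustomerID, Qty}

Start with {Category, CustomerID}.
CustomerID -> City applies; add {City} → now {Category, City, CustomerID}.
CustomerID -> City, Qty applies; add {Qty} → now {Category, City, CustomerID, Qty}.
No further FD applies.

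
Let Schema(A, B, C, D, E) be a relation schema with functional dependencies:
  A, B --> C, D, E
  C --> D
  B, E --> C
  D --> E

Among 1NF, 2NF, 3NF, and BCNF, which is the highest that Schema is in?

Candidate key: {A, B}. Prime attributes: {A, B}.
C --> D: {C}⁺ = {C, D, E}, which is not all of the attributes, so the left side is not a superkey — BCNF is violated.
C --> D has non-prime {D} on the right and a non-superkey on the left, so 3NF fails.
No proper subset of a key has a non-prime attribute in its closure, so there is no partial dependency; 2NF holds.

2NF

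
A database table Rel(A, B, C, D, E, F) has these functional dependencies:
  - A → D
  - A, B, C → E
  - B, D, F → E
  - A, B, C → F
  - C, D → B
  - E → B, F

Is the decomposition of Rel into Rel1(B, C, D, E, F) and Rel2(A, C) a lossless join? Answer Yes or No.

Rel1 ∩ Rel2 = {C}; its closure under F is {C}.
The closure covers neither Rel1 nor Rel2 entirely; the join is not lossless.

No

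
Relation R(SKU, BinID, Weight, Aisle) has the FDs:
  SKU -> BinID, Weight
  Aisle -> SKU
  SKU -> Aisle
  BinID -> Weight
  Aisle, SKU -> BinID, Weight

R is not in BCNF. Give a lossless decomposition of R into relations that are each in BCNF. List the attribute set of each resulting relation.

Candidate keys of the original relation: {Aisle}, {SKU}.
{Aisle, BinID, SKU, Weight}: {BinID} determines {BinID, Weight} here but is not a superkey — split on BinID -> Weight, giving {BinID, Weight} and {Aisle, BinID, SKU}.
{BinID, Weight}: every determinant is a superkey — BCNF.
{Aisle, BinID, SKU}: every determinant is a superkey — BCNF.

{Aisle, BinID, SKU}; {BinID, Weight}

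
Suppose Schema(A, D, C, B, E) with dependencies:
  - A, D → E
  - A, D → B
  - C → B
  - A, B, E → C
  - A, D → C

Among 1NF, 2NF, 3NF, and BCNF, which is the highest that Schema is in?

Candidate key: {A, D}. Prime attributes: {A, D}.
C → B breaks BCNF: {C}⁺ = {B, C}, so {C} is not a superkey.
C → B has non-prime {B} on the right and a non-superkey on the left, so 3NF fails.
No proper subset of a key has a non-prime attribute in its closure, so there is no partial dependency; 2NF holds.

2NF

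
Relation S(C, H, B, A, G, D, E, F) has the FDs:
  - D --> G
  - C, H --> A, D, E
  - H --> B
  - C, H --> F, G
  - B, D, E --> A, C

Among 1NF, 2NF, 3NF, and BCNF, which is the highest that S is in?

Candidate keys: {C, H}, {D, E, H}. Prime attributes: {C, D, E, H}.
D --> G: {D}⁺ = {D, G}, which is not all of the attributes, so the left side is not a superkey — BCNF is violated.
Because {G} is non-prime and the left side of D --> G is not a superkey, the relation is not in 3NF.
{H} is a proper subset of the key {C, H}, and {H}⁺ contains the non-prime attribute {B} — a partial dependency, so 2NF is violated.

1NF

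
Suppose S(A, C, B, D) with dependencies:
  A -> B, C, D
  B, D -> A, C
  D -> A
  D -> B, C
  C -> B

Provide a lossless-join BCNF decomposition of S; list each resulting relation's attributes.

Candidate keys of the original relation: {A}, {D}.
Within {A, B, C, D}: {C}⁺ ∩ {A, B, C, D} = {B, C}, not the whole set, so C -> B violates BCNF; decompose into {B, C} and {A, C, D}.
{B, C} is in BCNF.
{A, C, D} is in BCNF.

{A, C, D}; {B, C}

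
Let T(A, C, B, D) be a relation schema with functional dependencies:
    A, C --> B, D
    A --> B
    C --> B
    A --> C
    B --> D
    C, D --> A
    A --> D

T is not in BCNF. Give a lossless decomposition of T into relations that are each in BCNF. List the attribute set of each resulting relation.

{A, B, C}; {B, D}

Candidate keys of the original relation: {A}, {C}.
{A, B, C, D}: {B} determines {B, D} here but is not a superkey — split on B --> D, giving {B, D} and {A, B, C}.
{B, D} has no BCNF violation.
{A, B, C} has no BCNF violation.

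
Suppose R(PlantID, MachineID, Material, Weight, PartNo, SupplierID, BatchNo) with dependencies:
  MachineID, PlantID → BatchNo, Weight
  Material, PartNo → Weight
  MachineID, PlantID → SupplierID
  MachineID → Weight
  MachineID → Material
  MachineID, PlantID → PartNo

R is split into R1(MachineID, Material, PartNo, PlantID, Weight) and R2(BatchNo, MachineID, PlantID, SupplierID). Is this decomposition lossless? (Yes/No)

Yes

R1 ∩ R2 = {MachineID, PlantID}; its closure under F is {BatchNo, MachineID, Material, PartNo, PlantID, SupplierID, Weight}.
R1 is contained in that closure, so R1 ∩ R2 → R1 holds and the join is lossless.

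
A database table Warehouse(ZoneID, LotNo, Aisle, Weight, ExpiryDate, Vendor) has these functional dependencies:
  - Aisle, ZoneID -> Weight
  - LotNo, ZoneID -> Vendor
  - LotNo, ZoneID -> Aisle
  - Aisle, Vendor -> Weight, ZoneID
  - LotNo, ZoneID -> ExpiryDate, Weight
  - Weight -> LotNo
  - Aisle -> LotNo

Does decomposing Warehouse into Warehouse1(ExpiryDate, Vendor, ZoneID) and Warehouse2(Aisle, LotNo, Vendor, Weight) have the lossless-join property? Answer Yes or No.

The shared attributes are {Vendor} and {Vendor}⁺ = {Vendor}.
The closure covers neither Warehouse1 nor Warehouse2 entirely; the join is not lossless.

No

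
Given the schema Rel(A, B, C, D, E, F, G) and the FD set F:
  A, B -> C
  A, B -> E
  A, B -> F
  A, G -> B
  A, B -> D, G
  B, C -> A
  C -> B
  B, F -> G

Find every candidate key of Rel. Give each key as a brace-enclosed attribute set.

{A, B}, {A, G}, {C}

{C}⁺ = {A, B, C, D, E, F, G} — all of the relation — so {C} is a candidate key.
{A, B}⁺ = {A, B, C, D, E, F, G} — all of the relation — so {A, B} is a candidate key.
{A, G}⁺ = {A, B, C, D, E, F, G} — all of the relation — so {A, G} is a candidate key.
No proper subset of any of these is a key, and no other minimal superkey exists.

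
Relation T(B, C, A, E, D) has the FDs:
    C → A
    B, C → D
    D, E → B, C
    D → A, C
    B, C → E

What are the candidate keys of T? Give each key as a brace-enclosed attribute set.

{B, C}, {B, D}, {D, E}

{B, C} is a candidate key since {B, C}⁺ = {A, B, C, D, E} covers every attribute.
{B, D} is a candidate key since {B, D}⁺ = {A, B, C, D, E} covers every attribute.
{D, E} is a candidate key since {D, E}⁺ = {A, B, C, D, E} covers every attribute.
These are minimal and exhaustive — every other superkey contains one of them.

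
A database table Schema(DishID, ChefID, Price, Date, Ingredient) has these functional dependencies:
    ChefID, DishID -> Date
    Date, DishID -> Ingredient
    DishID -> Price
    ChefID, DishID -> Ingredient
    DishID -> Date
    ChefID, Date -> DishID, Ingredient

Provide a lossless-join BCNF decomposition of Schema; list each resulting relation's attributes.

{ChefID, DishID}; {Date, DishID, Ingredient, Price}

Candidate keys of the original relation: {ChefID, Date}, {ChefID, DishID}.
Within {ChefID, Date, DishID, Ingredient, Price}: {Date, DishID}⁺ ∩ {ChefID, Date, DishID, Ingredient, Price} = {Date, DishID, Ingredient, Price}, not the whole set, so Date, DishID -> Ingredient, Price violates BCNF; decompose into {Date, DishID, Ingredient, Price} and {ChefID, Date, DishID}.
{Date, DishID, Ingredient, Price} is in BCNF.
Within {ChefID, Date, DishID}: {DishID}⁺ ∩ {ChefID, Date, DishID} = {Date, DishID}, not the whole set, so DishID -> Date violates BCNF; decompose into {Date, DishID} and {ChefID, DishID}.
{Date, DishID} is in BCNF.
{ChefID, DishID} is in BCNF.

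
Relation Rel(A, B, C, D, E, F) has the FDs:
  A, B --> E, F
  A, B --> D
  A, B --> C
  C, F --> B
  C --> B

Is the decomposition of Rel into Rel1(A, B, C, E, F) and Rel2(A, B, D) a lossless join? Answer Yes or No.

Yes

The shared attributes are {A, B} and {A, B}⁺ = {A, B, C, D, E, F}.
This includes all of Rel1, so the common attributes are a superkey of Rel1 — the join is lossless.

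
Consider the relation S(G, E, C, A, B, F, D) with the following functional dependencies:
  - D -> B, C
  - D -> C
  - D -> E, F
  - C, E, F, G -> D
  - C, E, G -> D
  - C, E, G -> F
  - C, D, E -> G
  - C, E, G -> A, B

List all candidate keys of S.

{C, E, G}, {D}

Closure of {D} is {A, B, C, D, E, F, G}, the whole schema; {D} is a candidate key.
Closure of {C, E, G} is {A, B, C, D, E, F, G}, the whole schema; {C, E, G} is a candidate key.
These are minimal and exhaustive — every other superkey contains one of them.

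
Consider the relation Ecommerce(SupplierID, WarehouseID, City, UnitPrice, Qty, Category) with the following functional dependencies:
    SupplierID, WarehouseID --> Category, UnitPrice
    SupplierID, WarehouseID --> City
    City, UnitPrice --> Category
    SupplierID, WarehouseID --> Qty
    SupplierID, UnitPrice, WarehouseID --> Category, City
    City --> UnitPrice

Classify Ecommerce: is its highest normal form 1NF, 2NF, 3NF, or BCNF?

Candidate key: {SupplierID, WarehouseID}. Prime attributes: {SupplierID, WarehouseID}.
City, UnitPrice --> Category: {City, UnitPrice}⁺ = {Category, City, UnitPrice}, which is not all of the attributes, so the left side is not a superkey — BCNF is violated.
City, UnitPrice --> Category has non-prime {Category} on the right and a non-superkey on the left, so 3NF fails.
Checking every proper subset of each key, none determines a non-prime attribute — 2NF is satisfied.

2NF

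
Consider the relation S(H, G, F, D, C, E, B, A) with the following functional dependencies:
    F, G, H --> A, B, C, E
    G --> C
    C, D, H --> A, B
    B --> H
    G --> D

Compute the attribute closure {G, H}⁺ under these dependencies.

Start with {G, H}.
G --> C applies; add {C} → now {C, G, H}.
G --> D applies; add {D} → now {C, D, G, H}.
C, D, H --> A, B applies; add {A, B} → now {A, B, C, D, G, H}.
No further FD applies.

{A, B, C, D, G, H}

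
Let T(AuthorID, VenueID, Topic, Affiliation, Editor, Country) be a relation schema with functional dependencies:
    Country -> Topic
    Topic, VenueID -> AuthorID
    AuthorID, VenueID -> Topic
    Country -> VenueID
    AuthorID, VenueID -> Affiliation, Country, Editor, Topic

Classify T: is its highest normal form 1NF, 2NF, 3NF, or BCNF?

BCNF

Candidate keys: {AuthorID, VenueID}, {Country}, {Topic, VenueID}. Prime attributes: {AuthorID, Country, Topic, VenueID}.
Each dependency's left side is a superkey — BCNF holds.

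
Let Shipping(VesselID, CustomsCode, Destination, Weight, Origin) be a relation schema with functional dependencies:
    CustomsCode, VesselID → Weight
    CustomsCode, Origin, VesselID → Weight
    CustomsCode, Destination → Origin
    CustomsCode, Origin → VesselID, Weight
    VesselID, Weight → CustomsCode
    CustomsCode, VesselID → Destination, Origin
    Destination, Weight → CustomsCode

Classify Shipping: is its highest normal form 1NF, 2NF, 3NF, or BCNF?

BCNF

Candidate keys: {CustomsCode, Destination}, {CustomsCode, Origin}, {CustomsCode, VesselID}, {Destination, Weight}, {VesselID, Weight}. Prime attributes: {CustomsCode, Destination, Origin, VesselID, Weight}.
Every FD has a superkey on the left, so the relation is in BCNF.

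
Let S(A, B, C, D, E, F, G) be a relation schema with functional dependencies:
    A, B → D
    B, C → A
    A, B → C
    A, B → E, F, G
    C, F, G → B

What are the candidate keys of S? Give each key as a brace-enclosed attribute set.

{A, B}⁺ = {A, B, C, D, E, F, G}, which is every attribute, so {A, B} is a candidate key.
{B, C}⁺ = {A, B, C, D, E, F, G}, which is every attribute, so {B, C} is a candidate key.
{C, F, G}⁺ = {A, B, C, D, E, F, G}, which is every attribute, so {C, F, G} is a candidate key.
No proper subset of any of these is a key, and no other minimal superkey exists.

{A, B}, {B, C}, {C, F, G}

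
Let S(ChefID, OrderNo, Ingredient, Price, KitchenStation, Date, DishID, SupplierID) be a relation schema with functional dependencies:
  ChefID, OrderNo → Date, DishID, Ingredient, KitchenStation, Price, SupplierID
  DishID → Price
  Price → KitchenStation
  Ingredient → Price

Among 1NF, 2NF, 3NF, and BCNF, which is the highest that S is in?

2NF

Candidate key: {ChefID, OrderNo}. Prime attributes: {ChefID, OrderNo}.
DishID → Price breaks BCNF: {DishID}⁺ = {DishID, KitchenStation, Price}, so {DishID} is not a superkey.
DishID → Price determines the non-prime attribute {Price} from a non-superkey — 3NF is violated.
Checking every proper subset of each key, none determines a non-prime attribute — 2NF is satisfied.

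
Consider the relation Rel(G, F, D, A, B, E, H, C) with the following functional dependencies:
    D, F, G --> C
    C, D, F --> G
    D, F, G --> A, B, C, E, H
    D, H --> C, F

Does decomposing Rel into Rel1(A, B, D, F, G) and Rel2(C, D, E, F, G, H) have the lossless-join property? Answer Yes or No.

Rel1 ∩ Rel2 = {D, F, G}; its closure under F is {A, B, C, D, E, F, G, H}.
Rel1 is contained in that closure, so Rel1 ∩ Rel2 --> Rel1 holds and the join is lossless.

Yes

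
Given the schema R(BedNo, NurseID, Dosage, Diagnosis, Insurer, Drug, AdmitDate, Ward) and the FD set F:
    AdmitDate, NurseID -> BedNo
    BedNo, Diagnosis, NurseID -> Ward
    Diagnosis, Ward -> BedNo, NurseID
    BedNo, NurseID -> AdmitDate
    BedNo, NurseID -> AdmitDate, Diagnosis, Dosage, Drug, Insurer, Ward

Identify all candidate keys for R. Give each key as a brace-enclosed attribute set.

{AdmitDate, NurseID}, {BedNo, NurseID}, {Diagnosis, Ward}

{AdmitDate, NurseID}⁺ = {AdmitDate, BedNo, Diagnosis, Dosage, Drug, Insurer, NurseID, Ward} — all of the relation — so {AdmitDate, NurseID} is a candidate key.
{BedNo, NurseID}⁺ = {AdmitDate, BedNo, Diagnosis, Dosage, Drug, Insurer, NurseID, Ward} — all of the relation — so {BedNo, NurseID} is a candidate key.
{Diagnosis, Ward}⁺ = {AdmitDate, BedNo, Diagnosis, Dosage, Drug, Insurer, NurseID, Ward} — all of the relation — so {Diagnosis, Ward} is a candidate key.
Any other superkey properly contains one of these, so there are no further candidate keys.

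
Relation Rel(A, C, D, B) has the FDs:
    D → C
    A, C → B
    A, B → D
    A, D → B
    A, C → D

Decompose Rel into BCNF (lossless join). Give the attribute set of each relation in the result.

Candidate keys of the original relation: {A, B}, {A, C}, {A, D}.
{A, B, C, D}: {D} determines {C, D} here but is not a superkey — split on D → C, giving {C, D} and {A, B, D}.
{C, D} is in BCNF.
{A, B, D} is in BCNF.

{A, B, D}; {C, D}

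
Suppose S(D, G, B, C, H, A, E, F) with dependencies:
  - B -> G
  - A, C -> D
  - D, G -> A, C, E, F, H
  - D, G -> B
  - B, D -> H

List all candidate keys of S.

{B, D} is a candidate key since {B, D}⁺ = {A, B, C, D, E, F, G, H} covers every attribute.
{D, G} is a candidate key since {D, G}⁺ = {A, B, C, D, E, F, G, H} covers every attribute.
{A, B, C} is a candidate key since {A, B, C}⁺ = {A, B, C, D, E, F, G, H} covers every attribute.
{A, C, G} is a candidate key since {A, C, G}⁺ = {A, B, C, D, E, F, G, H} covers every attribute.
No proper subset of any of these is a key, and no other minimal superkey exists.

{A, B, C}, {A, C, G}, {B, D}, {D, G}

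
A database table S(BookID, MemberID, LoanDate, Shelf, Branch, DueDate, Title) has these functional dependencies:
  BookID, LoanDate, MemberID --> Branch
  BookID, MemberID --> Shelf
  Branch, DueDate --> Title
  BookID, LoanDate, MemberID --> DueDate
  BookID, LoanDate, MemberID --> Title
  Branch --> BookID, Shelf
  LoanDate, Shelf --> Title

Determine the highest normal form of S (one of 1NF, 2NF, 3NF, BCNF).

Candidate keys: {BookID, LoanDate, MemberID}, {Branch, LoanDate, MemberID}. Prime attributes: {BookID, Branch, LoanDate, MemberID}.
BookID, MemberID --> Shelf breaks BCNF: {BookID, MemberID}⁺ = {BookID, MemberID, Shelf}, so {BookID, MemberID} is not a superkey.
BookID, MemberID --> Shelf has non-prime {Shelf} on the right and a non-superkey on the left, so 3NF fails.
{BookID, MemberID} is a proper subset of the key {BookID, LoanDate, MemberID}, and {BookID, MemberID}⁺ contains the non-prime attribute {Shelf} — a partial dependency, so 2NF is violated.

1NF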